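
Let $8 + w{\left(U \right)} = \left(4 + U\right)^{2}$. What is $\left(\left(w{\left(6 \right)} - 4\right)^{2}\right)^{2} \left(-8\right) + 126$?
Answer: $-479756162$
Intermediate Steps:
$w{\left(U \right)} = -8 + \left(4 + U\right)^{2}$
$\left(\left(w{\left(6 \right)} - 4\right)^{2}\right)^{2} \left(-8\right) + 126 = \left(\left(\left(-8 + \left(4 + 6\right)^{2}\right) - 4\right)^{2}\right)^{2} \left(-8\right) + 126 = \left(\left(\left(-8 + 10^{2}\right) - 4\right)^{2}\right)^{2} \left(-8\right) + 126 = \left(\left(\left(-8 + 100\right) - 4\right)^{2}\right)^{2} \left(-8\right) + 126 = \left(\left(92 - 4\right)^{2}\right)^{2} \left(-8\right) + 126 = \left(88^{2}\right)^{2} \left(-8\right) + 126 = 7744^{2} \left(-8\right) + 126 = 59969536 \left(-8\right) + 126 = -479756288 + 126 = -479756162$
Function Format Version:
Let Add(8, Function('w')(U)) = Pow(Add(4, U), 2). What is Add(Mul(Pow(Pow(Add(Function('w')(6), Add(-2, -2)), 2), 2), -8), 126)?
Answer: -479756162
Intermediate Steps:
Function('w')(U) = Add(-8, Pow(Add(4, U), 2))
Add(Mul(Pow(Pow(Add(Function('w')(6), Add(-2, -2)), 2), 2), -8), 126) = Add(Mul(Pow(Pow(Add(Add(-8, Pow(Add(4, 6), 2)), Add(-2, -2)), 2), 2), -8), 126) = Add(Mul(Pow(Pow(Add(Add(-8, Pow(10, 2)), -4), 2), 2), -8), 126) = Add(Mul(Pow(Pow(Add(Add(-8, 100), -4), 2), 2), -8), 126) = Add(Mul(Pow(Pow(Add(92, -4), 2), 2), -8), 126) = Add(Mul(Pow(Pow(88, 2), 2), -8), 126) = Add(Mul(Pow(7744, 2), -8), 126) = Add(Mul(59969536, -8), 126) = Add(-479756288, 126) = -479756162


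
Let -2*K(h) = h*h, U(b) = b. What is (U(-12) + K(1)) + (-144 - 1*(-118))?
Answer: -77/2 ≈ -38.500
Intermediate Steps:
K(h) = -h²/2 (K(h) = -h*h/2 = -h²/2)
(U(-12) + K(1)) + (-144 - 1*(-118)) = (-12 - ½*1²) + (-144 - 1*(-118)) = (-12 - ½*1) + (-144 + 118) = (-12 - ½) - 26 = -25/2 - 26 = -77/2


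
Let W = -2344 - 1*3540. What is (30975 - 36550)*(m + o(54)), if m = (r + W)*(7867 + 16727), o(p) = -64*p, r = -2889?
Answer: 1202898895350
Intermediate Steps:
W = -5884 (W = -2344 - 3540 = -5884)
m = -215763162 (m = (-2889 - 5884)*(7867 + 16727) = -8773*24594 = -215763162)
(30975 - 36550)*(m + o(54)) = (30975 - 36550)*(-215763162 - 64*54) = -5575*(-215763162 - 3456) = -5575*(-215766618) = 1202898895350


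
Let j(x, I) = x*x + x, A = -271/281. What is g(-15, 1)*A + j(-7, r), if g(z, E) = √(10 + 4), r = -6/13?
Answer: 42 - 271*√14/281 ≈ 38.391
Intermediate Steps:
A = -271/281 (A = -271*1/281 = -271/281 ≈ -0.96441)
r = -6/13 (r = -6*1/13 = -6/13 ≈ -0.46154)
j(x, I) = x + x² (j(x, I) = x² + x = x + x²)
g(z, E) = √14
g(-15, 1)*A + j(-7, r) = √14*(-271/281) - 7*(1 - 7) = -271*√14/281 - 7*(-6) = -271*√14/281 + 42 = 42 - 271*√14/281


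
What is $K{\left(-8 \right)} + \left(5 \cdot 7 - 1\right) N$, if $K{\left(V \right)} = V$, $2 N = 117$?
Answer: $1981$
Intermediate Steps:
$N = \frac{117}{2}$ ($N = \frac{1}{2} \cdot 117 = \frac{117}{2} \approx 58.5$)
$K{\left(-8 \right)} + \left(5 \cdot 7 - 1\right) N = -8 + \left(5 \cdot 7 - 1\right) \frac{117}{2} = -8 + \left(35 - 1\right) \frac{117}{2} = -8 + 34 \cdot \frac{117}{2} = -8 + 1989 = 1981$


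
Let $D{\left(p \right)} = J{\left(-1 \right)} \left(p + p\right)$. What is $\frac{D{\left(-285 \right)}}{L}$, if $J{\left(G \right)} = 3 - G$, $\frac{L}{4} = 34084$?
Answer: $- \frac{285}{17042} \approx -0.016723$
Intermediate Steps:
$L = 136336$ ($L = 4 \cdot 34084 = 136336$)
$D{\left(p \right)} = 8 p$ ($D{\left(p \right)} = \left(3 - -1\right) \left(p + p\right) = \left(3 + 1\right) 2 p = 4 \cdot 2 p = 8 p$)
$\frac{D{\left(-285 \right)}}{L} = \frac{8 \left(-285\right)}{136336} = \left(-2280\right) \frac{1}{136336} = - \frac{285}{17042}$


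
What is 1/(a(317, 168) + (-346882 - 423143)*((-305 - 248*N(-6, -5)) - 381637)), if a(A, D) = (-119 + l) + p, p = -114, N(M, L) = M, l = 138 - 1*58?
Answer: 1/292959091197 ≈ 3.4134e-12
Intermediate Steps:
l = 80 (l = 138 - 58 = 80)
a(A, D) = -153 (a(A, D) = (-119 + 80) - 114 = -39 - 114 = -153)
1/(a(317, 168) + (-346882 - 423143)*((-305 - 248*N(-6, -5)) - 381637)) = 1/(-153 + (-346882 - 423143)*((-305 - 248*(-6)) - 381637)) = 1/(-153 - 770025*((-305 + 1488) - 381637)) = 1/(-153 - 770025*(1183 - 381637)) = 1/(-153 - 770025*(-380454)) = 1/(-153 + 292959091350) = 1/292959091197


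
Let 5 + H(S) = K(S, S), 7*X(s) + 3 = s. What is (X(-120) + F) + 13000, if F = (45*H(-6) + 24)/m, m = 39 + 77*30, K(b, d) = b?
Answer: 71155592/5481 ≈ 12982.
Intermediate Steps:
X(s) = -3/7 + s/7
H(S) = -5 + S
m = 2349 (m = 39 + 2310 = 2349)
F = -157/783 (F = (45*(-5 - 6) + 24)/2349 = (45*(-11) + 24)*(1/2349) = (-495 + 24)*(1/2349) = -471*1/2349 = -157/783 ≈ -0.20051)
(X(-120) + F) + 13000 = ((-3/7 + (⅐)*(-120)) - 157/783) + 13000 = ((-3/7 - 120/7) - 157/783) + 13000 = (-123/7 - 157/783) + 13000 = -97408/5481 + 13000 = 71155592/5481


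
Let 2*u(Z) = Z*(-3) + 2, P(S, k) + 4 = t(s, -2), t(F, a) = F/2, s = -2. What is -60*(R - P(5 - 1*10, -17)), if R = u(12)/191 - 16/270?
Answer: -500408/1719 ≈ -291.10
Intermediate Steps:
t(F, a) = F/2 (t(F, a) = F*(½) = F/2)
P(S, k) = -5 (P(S, k) = -4 + (½)*(-2) = -4 - 1 = -5)
u(Z) = 1 - 3*Z/2 (u(Z) = (Z*(-3) + 2)/2 = (-3*Z + 2)/2 = (2 - 3*Z)/2 = 1 - 3*Z/2)
R = -3823/25785 (R = (1 - 3/2*12)/191 - 16/270 = (1 - 18)*(1/191) - 16*1/270 = -17*1/191 - 8/135 = -17/191 - 8/135 = -3823/25785 ≈ -0.14826)
-60*(R - P(5 - 1*10, -17)) = -60*(-3823/25785 - 1*(-5)) = -60*(-3823/25785 + 5) = -60*125102/25785 = -500408/1719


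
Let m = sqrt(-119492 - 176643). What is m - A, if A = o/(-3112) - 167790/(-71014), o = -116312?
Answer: -548871428/13812223 + I*sqrt(296135) ≈ -39.738 + 544.18*I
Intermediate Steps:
A = 548871428/13812223 (A = -116312/(-3112) - 167790/(-71014) = -116312*(-1/3112) - 167790*(-1/71014) = 14539/389 + 83895/35507 = 548871428/13812223 ≈ 39.738)
m = I*sqrt(296135) (m = sqrt(-296135) = I*sqrt(296135) ≈ 544.18*I)
m - A = I*sqrt(296135) - 1*548871428/13812223 = I*sqrt(296135) - 548871428/13812223 = -548871428/13812223 + I*sqrt(296135)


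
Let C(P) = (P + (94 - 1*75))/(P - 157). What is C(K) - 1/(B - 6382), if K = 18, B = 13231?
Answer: -253552/952011 ≈ -0.26633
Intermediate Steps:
C(P) = (19 + P)/(-157 + P) (C(P) = (P + (94 - 75))/(-157 + P) = (P + 19)/(-157 + P) = (19 + P)/(-157 + P))
C(K) - 1/(B - 6382) = (19 + 18)/(-157 + 18) - 1/(13231 - 6382) = 37/(-139) - 1/6849 = -1/139*37 - 1*1/6849 = -37/139 - 1/6849 = -253552/952011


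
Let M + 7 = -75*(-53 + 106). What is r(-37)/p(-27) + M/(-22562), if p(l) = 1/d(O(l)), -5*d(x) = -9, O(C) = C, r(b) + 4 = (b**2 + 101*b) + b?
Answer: -244573406/56405 ≈ -4336.0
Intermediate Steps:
r(b) = -4 + b**2 + 102*b (r(b) = -4 + ((b**2 + 101*b) + b) = -4 + (b**2 + 102*b) = -4 + b**2 + 102*b)
M = -3982 (M = -7 - 75*(-53 + 106) = -7 - 75*53 = -7 - 3975 = -3982)
d(x) = 9/5 (d(x) = -1/5*(-9) = 9/5)
p(l) = 5/9 (p(l) = 1/(9/5) = 5/9)
r(-37)/p(-27) + M/(-22562) = (-4 + (-37)**2 + 102*(-37))/(5/9) - 3982/(-22562) = (-4 + 1369 - 3774)*(9/5) - 3982*(-1/22562) = -2409*9/5 + 1991/11281 = -21681/5 + 1991/11281 = -244573406/56405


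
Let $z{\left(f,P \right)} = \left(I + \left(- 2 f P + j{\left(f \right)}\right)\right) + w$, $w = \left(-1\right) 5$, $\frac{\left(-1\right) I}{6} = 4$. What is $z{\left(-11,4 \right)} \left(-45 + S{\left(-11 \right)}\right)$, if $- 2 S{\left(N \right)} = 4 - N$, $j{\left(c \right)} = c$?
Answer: $-2520$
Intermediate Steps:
$I = -24$ ($I = \left(-6\right) 4 = -24$)
$w = -5$
$S{\left(N \right)} = -2 + \frac{N}{2}$ ($S{\left(N \right)} = - \frac{4 - N}{2} = -2 + \frac{N}{2}$)
$z{\left(f,P \right)} = -29 + f - 2 P f$ ($z{\left(f,P \right)} = \left(-24 + \left(- 2 f P + f\right)\right) - 5 = \left(-24 - \left(- f + 2 P f\right)\right) - 5 = \left(-24 + f - 2 P f\right) - 5 = -29 + f - 2 P f$)
$z{\left(-11,4 \right)} \left(-45 + S{\left(-11 \right)}\right) = \left(-29 - 11 - 8 \left(-11\right)\right) \left(-45 + \left(-2 + \frac{1}{2} \left(-11\right)\right)\right) = \left(-29 - 11 + 88\right) \left(-45 - \frac{15}{2}\right) = 48 \left(-45 - \frac{15}{2}\right) = 48 \left(- \frac{105}{2}\right) = -2520$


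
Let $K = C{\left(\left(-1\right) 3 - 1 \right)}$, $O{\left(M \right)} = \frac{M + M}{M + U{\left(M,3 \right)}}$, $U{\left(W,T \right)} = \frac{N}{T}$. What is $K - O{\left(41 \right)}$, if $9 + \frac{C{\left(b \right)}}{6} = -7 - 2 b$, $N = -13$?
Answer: $- \frac{2763}{55} \approx -50.236$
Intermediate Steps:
$U{\left(W,T \right)} = - \frac{13}{T}$
$C{\left(b \right)} = -96 - 12 b$ ($C{\left(b \right)} = -54 + 6 \left(-7 - 2 b\right) = -54 - \left(42 + 12 b\right) = -96 - 12 b$)
$O{\left(M \right)} = \frac{2 M}{- \frac{13}{3} + M}$ ($O{\left(M \right)} = \frac{M + M}{M - \frac{13}{3}} = \frac{2 M}{M - \frac{13}{3}} = \frac{2 M}{- \frac{13}{3} + M}$)
$K = -48$ ($K = -96 - 12 \left(\left(-1\right) 3 - 1\right) = -96 - 12 \left(-3 - 1\right) = -96 - -48 = -96 + 48 = -48$)
$K - O{\left(41 \right)} = -48 - 6 \cdot 41 \frac{1}{-13 + 3 \cdot 41} = -48 - 6 \cdot 41 \frac{1}{-13 + 123} = -48 - 6 \cdot 41 \cdot \frac{1}{110} = -48 - \frac{123}{55} = - \frac{2763}{55}$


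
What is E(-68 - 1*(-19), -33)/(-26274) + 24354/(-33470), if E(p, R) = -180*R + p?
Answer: -418524383/439695390 ≈ -0.95185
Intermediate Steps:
E(p, R) = p - 180*R
E(-68 - 1*(-19), -33)/(-26274) + 24354/(-33470) = ((-68 - 1*(-19)) - 180*(-33))/(-26274) + 24354/(-33470) = ((-68 + 19) + 5940)*(-1/26274) + 24354*(-1/33470) = (-49 + 5940)*(-1/26274) - 12177/16735 = 5891*(-1/26274) - 12177/16735 = -5891/26274 - 12177/16735 = -418524383/439695390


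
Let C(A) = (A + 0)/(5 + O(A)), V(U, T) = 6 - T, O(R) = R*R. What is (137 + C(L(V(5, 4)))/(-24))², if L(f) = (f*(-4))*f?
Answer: 11507496529/613089 ≈ 18770.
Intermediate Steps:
O(R) = R²
L(f) = -4*f² (L(f) = (-4*f)*f = -4*f²)
C(A) = A/(5 + A²) (C(A) = (A + 0)/(5 + A²) = A/(5 + A²))
(137 + C(L(V(5, 4)))/(-24))² = (137 + ((-4*(6 - 1*4)²)/(5 + (-4*(6 - 1*4)²)²))/(-24))² = (137 + ((-4*(6 - 4)²)/(5 + (-4*(6 - 4)²)²))*(-1/24))² = (137 + ((-4*2²)/(5 + (-4*2²)²))*(-1/24))² = (137 + ((-4*4)/(5 + (-4*4)²))*(-1/24))² = (137 - 16/(5 + (-16)²)*(-1/24))² = (137 - 16/(5 + 256)*(-1/24))² = (137 - 16/261*(-1/24))² = (137 + 2/783)² = (107273/783)² = 11507496529/613089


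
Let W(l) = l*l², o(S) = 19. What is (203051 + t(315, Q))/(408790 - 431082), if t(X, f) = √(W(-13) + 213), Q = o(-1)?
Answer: -203051/22292 - 2*I*√31/5573 ≈ -9.1087 - 0.0019981*I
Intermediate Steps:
Q = 19
W(l) = l³
t(X, f) = 8*I*√31 (t(X, f) = √((-13)³ + 213) = √(-2197 + 213) = √(-1984) = 8*I*√31)
(203051 + t(315, Q))/(408790 - 431082) = (203051 + 8*I*√31)/(408790 - 431082) = (203051 + 8*I*√31)/(-22292) = (203051 + 8*I*√31)*(-1/22292) = -203051/22292 - 2*I*√31/5573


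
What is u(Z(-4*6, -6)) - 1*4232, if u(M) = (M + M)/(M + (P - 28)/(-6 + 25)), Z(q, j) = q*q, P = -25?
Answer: -46068824/10891 ≈ -4230.0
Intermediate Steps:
Z(q, j) = q²
u(M) = 2*M/(-53/19 + M) (u(M) = (M + M)/(M + (-25 - 28)/(-6 + 25)) = (2*M)/(M - 53/19) = (2*M)/(-53/19 + M) = 2*M/(-53/19 + M))
u(Z(-4*6, -6)) - 1*4232 = 38*(-4*6)²/(-53 + 19*(-4*6)²) - 1*4232 = 38*(-24)²/(-53 + 19*(-24)²) - 4232 = 38*576/(-53 + 19*576) - 4232 = 38*576/(-53 + 10944) - 4232 = 38*576/10891 - 4232 = 38*576*(1/10891) - 4232 = 21888/10891 - 4232 = -46068824/10891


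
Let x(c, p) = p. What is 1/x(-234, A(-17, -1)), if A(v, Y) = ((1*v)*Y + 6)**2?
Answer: 1/529 ≈ 0.0018904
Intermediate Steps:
A(v, Y) = (6 + Y*v)**2 (A(v, Y) = (v*Y + 6)**2 = (Y*v + 6)**2 = (6 + Y*v)**2)
1/x(-234, A(-17, -1)) = 1/((6 - 1*(-17))**2) = 1/((6 + 17)**2) = 1/(23**2) = 1/529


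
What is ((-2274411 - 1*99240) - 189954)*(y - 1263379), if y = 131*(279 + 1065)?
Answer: 2787446170575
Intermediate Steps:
y = 176064 (y = 131*1344 = 176064)
((-2274411 - 1*99240) - 189954)*(y - 1263379) = ((-2274411 - 1*99240) - 189954)*(176064 - 1263379) = ((-2274411 - 99240) - 189954)*(-1087315) = (-2373651 - 189954)*(-1087315) = -2563605*(-1087315) = 2787446170575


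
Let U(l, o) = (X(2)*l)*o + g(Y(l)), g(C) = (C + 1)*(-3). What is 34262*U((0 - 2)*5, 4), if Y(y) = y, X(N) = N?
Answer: -1815886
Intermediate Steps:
g(C) = -3 - 3*C (g(C) = (1 + C)*(-3) = -3 - 3*C)
U(l, o) = -3 - 3*l + 2*l*o (U(l, o) = (2*l)*o + (-3 - 3*l) = 2*l*o + (-3 - 3*l) = -3 - 3*l + 2*l*o)
34262*U((0 - 2)*5, 4) = 34262*(-3 - 3*(0 - 2)*5 + 2*((0 - 2)*5)*4) = 34262*(-3 - (-6)*5 + 2*(-2*5)*4) = 34262*(-3 - 3*(-10) + 2*(-10)*4) = 34262*(-3 + 30 - 80) = 34262*(-53) = -1815886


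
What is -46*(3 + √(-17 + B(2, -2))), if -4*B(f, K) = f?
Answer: -138 - 23*I*√70 ≈ -138.0 - 192.43*I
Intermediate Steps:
B(f, K) = -f/4
-46*(3 + √(-17 + B(2, -2))) = -46*(3 + √(-17 - ¼*2)) = -46*(3 + √(-17 - ½)) = -46*(3 + √(-35/2)) = -46*(3 + I*√70/2) = -138 - 23*I*√70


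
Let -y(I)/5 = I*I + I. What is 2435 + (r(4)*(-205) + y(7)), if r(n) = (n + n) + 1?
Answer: 310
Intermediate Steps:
r(n) = 1 + 2*n (r(n) = 2*n + 1 = 1 + 2*n)
y(I) = -5*I - 5*I² (y(I) = -5*(I*I + I) = -5*(I² + I) = -5*(I + I²) = -5*I - 5*I²)
2435 + (r(4)*(-205) + y(7)) = 2435 + ((1 + 2*4)*(-205) - 5*7*(1 + 7)) = 2435 + ((1 + 8)*(-205) - 5*7*8) = 2435 + (9*(-205) - 280) = 2435 + (-1845 - 280) = 2435 - 2125 = 310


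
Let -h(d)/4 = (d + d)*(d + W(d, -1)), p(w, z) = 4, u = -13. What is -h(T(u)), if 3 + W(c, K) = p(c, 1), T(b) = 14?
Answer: 1680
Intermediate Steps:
W(c, K) = 1 (W(c, K) = -3 + 4 = 1)
h(d) = -8*d*(1 + d) (h(d) = -4*(d + d)*(d + 1) = -4*2*d*(1 + d) = -8*d*(1 + d))
-h(T(u)) = -(-8)*14*(1 + 14) = -(-8)*14*15 = -1*(-1680) = 1680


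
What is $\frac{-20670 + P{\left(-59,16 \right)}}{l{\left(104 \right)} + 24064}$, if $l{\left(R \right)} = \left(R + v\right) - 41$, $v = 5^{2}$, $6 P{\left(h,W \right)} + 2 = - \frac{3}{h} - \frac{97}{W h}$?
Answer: $- \frac{39025541}{45598976} \approx -0.85584$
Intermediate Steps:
$P{\left(h,W \right)} = - \frac{1}{3} - \frac{1}{2 h} - \frac{97}{6 W h}$ ($P{\left(h,W \right)} = - \frac{1}{3} + \frac{- \frac{3}{h} - \frac{97}{W h}}{6} = - \frac{1}{3} - \left(\frac{1}{2 h} + \frac{97}{6 W h}\right) = - \frac{1}{3} - \frac{1}{2 h} - \frac{97}{6 W h}$)
$v = 25$
$l{\left(R \right)} = -16 + R$ ($l{\left(R \right)} = \left(R + 25\right) - 41 = \left(25 + R\right) - 41 = -16 + R$)
$\frac{-20670 + P{\left(-59,16 \right)}}{l{\left(104 \right)} + 24064} = \frac{-20670 + \frac{-97 - 48 - 32 \left(-59\right)}{6 \cdot 16 \left(-59\right)}}{\left(-16 + 104\right) + 24064} = \frac{-20670 + \frac{1}{6} \cdot \frac{1}{16} \left(- \frac{1}{59}\right) \left(-97 - 48 + 1888\right)}{88 + 24064} = \frac{-20670 + \frac{1}{6} \cdot \frac{1}{16} \left(- \frac{1}{59}\right) 1743}{24152} = \left(-20670 - \frac{581}{1888}\right) \frac{1}{24152} = \left(- \frac{39025541}{1888}\right) \frac{1}{24152} = - \frac{39025541}{45598976}$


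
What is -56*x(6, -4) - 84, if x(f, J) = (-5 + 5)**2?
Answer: -84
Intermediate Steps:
x(f, J) = 0 (x(f, J) = 0**2 = 0)
-56*x(6, -4) - 84 = -56*0 - 84 = 0 - 84 = -84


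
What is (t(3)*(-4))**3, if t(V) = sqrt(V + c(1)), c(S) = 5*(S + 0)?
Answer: -1024*sqrt(2) ≈ -1448.2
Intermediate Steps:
c(S) = 5*S
t(V) = sqrt(5 + V) (t(V) = sqrt(V + 5*1) = sqrt(V + 5) = sqrt(5 + V))
(t(3)*(-4))**3 = (sqrt(5 + 3)*(-4))**3 = (sqrt(8)*(-4))**3 = ((2*sqrt(2))*(-4))**3 = (-8*sqrt(2))**3 = -1024*sqrt(2)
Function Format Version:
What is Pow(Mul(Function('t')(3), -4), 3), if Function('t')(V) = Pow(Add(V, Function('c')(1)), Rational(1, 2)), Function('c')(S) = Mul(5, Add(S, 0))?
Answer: Mul(-1024, Pow(2, Rational(1, 2))) ≈ -1448.2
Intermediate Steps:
Function('c')(S) = Mul(5, S)
Function('t')(V) = Pow(Add(5, V), Rational(1, 2)) (Function('t')(V) = Pow(Add(V, Mul(5, 1)), Rational(1, 2)) = Pow(Add(V, 5), Rational(1, 2)) = Pow(Add(5, V), Rational(1, 2)))
Pow(Mul(Function('t')(3), -4), 3) = Pow(Mul(Pow(Add(5, 3), Rational(1, 2)), -4), 3) = Pow(Mul(Pow(8, Rational(1, 2)), -4), 3) = Pow(Mul(Mul(2, Pow(2, Rational(1, 2))), -4), 3) = Pow(Mul(-8, Pow(2, Rational(1, 2))), 3) = Mul(-1024, Pow(2, Rational(1, 2)))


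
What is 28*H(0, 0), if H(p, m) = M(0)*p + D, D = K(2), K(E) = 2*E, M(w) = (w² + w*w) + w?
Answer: 112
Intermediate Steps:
M(w) = w + 2*w² (M(w) = (w² + w²) + w = 2*w² + w = w + 2*w²)
D = 4 (D = 2*2 = 4)
H(p, m) = 4 (H(p, m) = (0*(1 + 2*0))*p + 4 = (0*(1 + 0))*p + 4 = (0*1)*p + 4 = 0*p + 4 = 0 + 4 = 4)
28*H(0, 0) = 28*4 = 112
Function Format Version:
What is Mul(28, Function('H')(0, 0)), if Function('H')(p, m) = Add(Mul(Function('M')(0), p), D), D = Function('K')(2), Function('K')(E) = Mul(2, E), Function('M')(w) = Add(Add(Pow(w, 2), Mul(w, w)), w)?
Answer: 112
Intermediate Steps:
Function('M')(w) = Add(w, Mul(2, Pow(w, 2))) (Function('M')(w) = Add(Add(Pow(w, 2), Pow(w, 2)), w) = Add(Mul(2, Pow(w, 2)), w) = Add(w, Mul(2, Pow(w, 2))))
D = 4 (D = Mul(2, 2) = 4)
Function('H')(p, m) = 4 (Function('H')(p, m) = Add(Mul(Mul(0, Add(1, Mul(2, 0))), p), 4) = Add(Mul(Mul(0, Add(1, 0)), p), 4) = Add(Mul(Mul(0, 1), p), 4) = Add(Mul(0, p), 4) = Add(0, 4) = 4)
Mul(28, Function('H')(0, 0)) = Mul(28, 4) = 112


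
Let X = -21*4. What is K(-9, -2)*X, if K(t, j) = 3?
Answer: -252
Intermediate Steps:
X = -84
K(-9, -2)*X = 3*(-84) = -252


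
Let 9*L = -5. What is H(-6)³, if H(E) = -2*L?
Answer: 1000/729 ≈ 1.3717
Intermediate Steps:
L = -5/9 (L = (⅑)*(-5) = -5/9 ≈ -0.55556)
H(E) = 10/9 (H(E) = -2*(-5/9) = 10/9)
H(-6)³ = (10/9)³ = 1000/729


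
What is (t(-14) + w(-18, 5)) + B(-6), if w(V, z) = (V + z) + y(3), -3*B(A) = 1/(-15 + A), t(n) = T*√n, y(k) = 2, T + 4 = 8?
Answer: -692/63 + 4*I*√14 ≈ -10.984 + 14.967*I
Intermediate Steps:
T = 4 (T = -4 + 8 = 4)
t(n) = 4*√n
B(A) = -1/(3*(-15 + A))
w(V, z) = 2 + V + z (w(V, z) = (V + z) + 2 = 2 + V + z)
(t(-14) + w(-18, 5)) + B(-6) = (4*√(-14) + (2 - 18 + 5)) - 1/(-45 + 3*(-6)) = (4*(I*√14) - 11) - 1/(-45 - 18) = (4*I*√14 - 11) - 1/(-63) = (-11 + 4*I*√14) - 1*(-1/63) = (-11 + 4*I*√14) + 1/63 = -692/63 + 4*I*√14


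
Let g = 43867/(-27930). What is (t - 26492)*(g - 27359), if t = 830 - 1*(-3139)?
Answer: 17211642739451/27930 ≈ 6.1624e+8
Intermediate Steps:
g = -43867/27930 (g = 43867*(-1/27930) = -43867/27930 ≈ -1.5706)
t = 3969 (t = 830 + 3139 = 3969)
(t - 26492)*(g - 27359) = (3969 - 26492)*(-43867/27930 - 27359) = -22523*(-764180737/27930) = 17211642739451/27930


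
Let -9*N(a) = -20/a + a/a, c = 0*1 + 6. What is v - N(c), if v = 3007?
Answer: 81182/27 ≈ 3006.7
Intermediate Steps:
c = 6 (c = 0 + 6 = 6)
N(a) = -⅑ + 20/(9*a) (N(a) = -(-20/a + a/a)/9 = -(-20/a + 1)/9 = -(1 - 20/a)/9 = -⅑ + 20/(9*a))
v - N(c) = 3007 - (20 - 1*6)/(9*6) = 3007 - (20 - 6)/(9*6) = 3007 - 14/(9*6) = 3007 - 1*7/27 = 3007 - 7/27 = 81182/27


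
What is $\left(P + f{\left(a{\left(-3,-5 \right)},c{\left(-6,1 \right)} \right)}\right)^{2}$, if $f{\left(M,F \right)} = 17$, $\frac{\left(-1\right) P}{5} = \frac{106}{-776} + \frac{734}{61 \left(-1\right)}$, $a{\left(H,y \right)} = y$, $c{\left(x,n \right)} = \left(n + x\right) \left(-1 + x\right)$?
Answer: $\frac{3394736235361}{560174224} \approx 6060.1$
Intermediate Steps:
$c{\left(x,n \right)} = \left(-1 + x\right) \left(n + x\right)$
$P = \frac{1440125}{23668}$ ($P = - 5 \left(\frac{106}{-776} + \frac{734}{61 \left(-1\right)}\right) = - 5 \left(106 \left(- \frac{1}{776}\right) + \frac{734}{-61}\right) = - 5 \left(- \frac{53}{388} + 734 \left(- \frac{1}{61}\right)\right) = - 5 \left(- \frac{53}{388} - \frac{734}{61}\right) = \left(-5\right) \left(- \frac{288025}{23668}\right) = \frac{1440125}{23668} \approx 60.847$)
$\left(P + f{\left(a{\left(-3,-5 \right)},c{\left(-6,1 \right)} \right)}\right)^{2} = \left(\frac{1440125}{23668} + 17\right)^{2} = \left(\frac{1842481}{23668}\right)^{2} = \frac{3394736235361}{560174224}$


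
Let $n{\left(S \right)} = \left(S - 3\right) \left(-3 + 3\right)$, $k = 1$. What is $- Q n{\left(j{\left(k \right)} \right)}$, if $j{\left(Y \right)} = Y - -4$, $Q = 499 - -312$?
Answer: $0$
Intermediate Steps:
$Q = 811$ ($Q = 499 + 312 = 811$)
$j{\left(Y \right)} = 4 + Y$ ($j{\left(Y \right)} = Y + 4 = 4 + Y$)
$n{\left(S \right)} = 0$ ($n{\left(S \right)} = \left(-3 + S\right) 0 = 0$)
$- Q n{\left(j{\left(k \right)} \right)} = - 811 \cdot 0 = \left(-1\right) 0 = 0$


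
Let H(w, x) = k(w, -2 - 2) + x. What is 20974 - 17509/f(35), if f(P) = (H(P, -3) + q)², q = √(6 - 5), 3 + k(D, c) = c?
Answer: 1681385/81 ≈ 20758.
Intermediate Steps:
k(D, c) = -3 + c
H(w, x) = -7 + x (H(w, x) = (-3 + (-2 - 2)) + x = (-3 - 4) + x = -7 + x)
q = 1 (q = √1 = 1)
f(P) = 81 (f(P) = ((-7 - 3) + 1)² = (-10 + 1)² = (-9)² = 81)
20974 - 17509/f(35) = 20974 - 17509/81 = 1681385/81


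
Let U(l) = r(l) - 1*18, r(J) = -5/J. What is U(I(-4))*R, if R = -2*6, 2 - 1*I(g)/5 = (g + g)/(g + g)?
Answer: 228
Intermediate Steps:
I(g) = 5 (I(g) = 10 - 5*(g + g)/(g + g) = 10 - 5*2*g/(2*g) = 10 - 5*2*g*1/(2*g) = 10 - 5*1 = 10 - 5 = 5)
R = -12
U(l) = -18 - 5/l (U(l) = -5/l - 1*18 = -5/l - 18 = -18 - 5/l)
U(I(-4))*R = (-18 - 5/5)*(-12) = (-18 - 5*⅕)*(-12) = (-18 - 1)*(-12) = -19*(-12) = 228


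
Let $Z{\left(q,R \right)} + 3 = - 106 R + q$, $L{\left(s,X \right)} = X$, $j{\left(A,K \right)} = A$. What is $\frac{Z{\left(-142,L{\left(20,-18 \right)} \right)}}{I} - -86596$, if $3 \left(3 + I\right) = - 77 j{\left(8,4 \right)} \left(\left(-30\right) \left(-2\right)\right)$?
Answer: $\frac{1067120745}{12323} \approx 86596.0$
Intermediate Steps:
$I = -12323$ ($I = -3 + \frac{\left(-77\right) 8 \left(\left(-30\right) \left(-2\right)\right)}{3} = -3 + \frac{\left(-616\right) 60}{3} = -3 + \frac{1}{3} \left(-36960\right) = -3 - 12320 = -12323$)
$Z{\left(q,R \right)} = -3 + q - 106 R$ ($Z{\left(q,R \right)} = -3 - \left(- q + 106 R\right) = -3 + q - 106 R$)
$\frac{Z{\left(-142,L{\left(20,-18 \right)} \right)}}{I} - -86596 = \frac{-3 - 142 - -1908}{-12323} - -86596 = \left(-3 - 142 + 1908\right) \left(- \frac{1}{12323}\right) + 86596 = 1763 \left(- \frac{1}{12323}\right) + 86596 = - \frac{1763}{12323} + 86596 = \frac{1067120745}{12323}$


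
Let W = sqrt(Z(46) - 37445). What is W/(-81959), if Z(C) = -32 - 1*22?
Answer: -I*sqrt(37499)/81959 ≈ -0.0023627*I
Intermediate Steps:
Z(C) = -54 (Z(C) = -32 - 22 = -54)
W = I*sqrt(37499) (W = sqrt(-54 - 37445) = sqrt(-37499) = I*sqrt(37499) ≈ 193.65*I)
W/(-81959) = (I*sqrt(37499))/(-81959) = (I*sqrt(37499))*(-1/81959) = -I*sqrt(37499)/81959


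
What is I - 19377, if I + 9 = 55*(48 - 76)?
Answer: -20926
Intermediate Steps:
I = -1549 (I = -9 + 55*(48 - 76) = -9 + 55*(-28) = -9 - 1540 = -1549)
I - 19377 = -1549 - 19377 = -20926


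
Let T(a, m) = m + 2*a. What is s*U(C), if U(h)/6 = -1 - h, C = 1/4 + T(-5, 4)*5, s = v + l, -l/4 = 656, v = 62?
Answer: -441945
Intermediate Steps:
l = -2624 (l = -4*656 = -2624)
s = -2562 (s = 62 - 2624 = -2562)
C = -119/4 (C = 1/4 + (4 + 2*(-5))*5 = ¼ + (4 - 10)*5 = ¼ - 6*5 = ¼ - 30 = -119/4 ≈ -29.750)
U(h) = -6 - 6*h (U(h) = 6*(-1 - h) = -6 - 6*h)
s*U(C) = -2562*(-6 - 6*(-119/4)) = -2562*(-6 + 357/2) = -2562*345/2 = -441945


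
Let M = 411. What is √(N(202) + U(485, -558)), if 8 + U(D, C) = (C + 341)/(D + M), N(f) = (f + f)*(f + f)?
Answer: 3*√4642354/16 ≈ 403.99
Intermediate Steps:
N(f) = 4*f² (N(f) = (2*f)*(2*f) = 4*f²)
U(D, C) = -8 + (341 + C)/(411 + D) (U(D, C) = -8 + (C + 341)/(D + 411) = -8 + (341 + C)/(411 + D))
√(N(202) + U(485, -558)) = √(4*202² + (-2947 - 558 - 8*485)/(411 + 485)) = √(4*40804 + (-2947 - 558 - 3880)/896) = √(163216 + (1/896)*(-7385)) = √(163216 - 1055/128) = √(20890593/128) = 3*√4642354/16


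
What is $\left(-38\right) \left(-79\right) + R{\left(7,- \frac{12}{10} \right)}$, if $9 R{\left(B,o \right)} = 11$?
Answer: $\frac{27029}{9} \approx 3003.2$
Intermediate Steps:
$R{\left(B,o \right)} = \frac{11}{9}$ ($R{\left(B,o \right)} = \frac{1}{9} \cdot 11 = \frac{11}{9}$)
$\left(-38\right) \left(-79\right) + R{\left(7,- \frac{12}{10} \right)} = \left(-38\right) \left(-79\right) + \frac{11}{9} = 3002 + \frac{11}{9} = \frac{27029}{9}$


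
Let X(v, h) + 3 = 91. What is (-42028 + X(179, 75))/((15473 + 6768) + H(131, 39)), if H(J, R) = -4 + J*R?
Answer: -20970/13673 ≈ -1.5337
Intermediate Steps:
X(v, h) = 88 (X(v, h) = -3 + 91 = 88)
(-42028 + X(179, 75))/((15473 + 6768) + H(131, 39)) = (-42028 + 88)/((15473 + 6768) + (-4 + 131*39)) = -41940/(22241 + (-4 + 5109)) = -41940/(22241 + 5105) = -41940/27346 = -41940*1/27346 = -20970/13673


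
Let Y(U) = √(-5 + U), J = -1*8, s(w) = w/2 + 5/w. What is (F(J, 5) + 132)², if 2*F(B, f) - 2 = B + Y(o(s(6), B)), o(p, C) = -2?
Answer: (258 + I*√7)²/4 ≈ 16639.0 + 341.3*I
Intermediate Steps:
s(w) = w/2 + 5/w (s(w) = w*(½) + 5/w = w/2 + 5/w)
J = -8
F(B, f) = 1 + B/2 + I*√7/2 (F(B, f) = 1 + (B + √(-5 - 2))/2 = 1 + (B + √(-7))/2 = 1 + (B + I*√7)/2 = 1 + (B/2 + I*√7/2) = 1 + B/2 + I*√7/2)
(F(J, 5) + 132)² = ((1 + (½)*(-8) + I*√7/2) + 132)² = ((1 - 4 + I*√7/2) + 132)² = ((-3 + I*√7/2) + 132)² = (129 + I*√7/2)²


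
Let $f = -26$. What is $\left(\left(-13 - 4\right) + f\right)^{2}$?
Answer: $1849$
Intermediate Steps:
$\left(\left(-13 - 4\right) + f\right)^{2} = \left(\left(-13 - 4\right) - 26\right)^{2} = \left(-17 - 26\right)^{2} = \left(-43\right)^{2} = 1849$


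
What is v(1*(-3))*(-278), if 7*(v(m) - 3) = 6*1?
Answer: -7506/7 ≈ -1072.3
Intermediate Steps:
v(m) = 27/7 (v(m) = 3 + (6*1)/7 = 3 + (⅐)*6 = 3 + 6/7 = 27/7)
v(1*(-3))*(-278) = (27/7)*(-278) = -7506/7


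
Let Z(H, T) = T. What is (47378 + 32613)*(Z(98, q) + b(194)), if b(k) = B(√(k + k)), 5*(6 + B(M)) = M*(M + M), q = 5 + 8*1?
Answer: 64872701/5 ≈ 1.2975e+7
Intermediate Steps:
q = 13 (q = 5 + 8 = 13)
B(M) = -6 + 2*M²/5 (B(M) = -6 + (M*(M + M))/5 = -6 + (M*(2*M))/5 = -6 + (2*M²)/5 = -6 + 2*M²/5)
b(k) = -6 + 4*k/5 (b(k) = -6 + 2*(√(k + k))²/5 = -6 + 2*(√(2*k))²/5 = -6 + 2*(√2*√k)²/5 = -6 + 2*(2*k)/5 = -6 + 4*k/5)
(47378 + 32613)*(Z(98, q) + b(194)) = (47378 + 32613)*(13 + (-6 + (⅘)*194)) = 79991*(13 + (-6 + 776/5)) = 79991*(13 + 746/5) = 79991*(811/5) = 64872701/5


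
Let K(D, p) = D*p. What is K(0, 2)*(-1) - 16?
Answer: -16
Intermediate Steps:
K(0, 2)*(-1) - 16 = (0*2)*(-1) - 16 = 0*(-1) - 16 = 0 - 16 = -16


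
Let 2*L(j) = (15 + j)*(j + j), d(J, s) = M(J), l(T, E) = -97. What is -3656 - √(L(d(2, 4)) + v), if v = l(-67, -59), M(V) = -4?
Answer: -3656 - I*√141 ≈ -3656.0 - 11.874*I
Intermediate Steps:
d(J, s) = -4
v = -97
L(j) = j*(15 + j) (L(j) = ((15 + j)*(j + j))/2 = ((15 + j)*(2*j))/2 = (2*j*(15 + j))/2 = j*(15 + j))
-3656 - √(L(d(2, 4)) + v) = -3656 - √(-4*(15 - 4) - 97) = -3656 - √(-4*11 - 97) = -3656 - √(-44 - 97) = -3656 - √(-141) = -3656 - I*√141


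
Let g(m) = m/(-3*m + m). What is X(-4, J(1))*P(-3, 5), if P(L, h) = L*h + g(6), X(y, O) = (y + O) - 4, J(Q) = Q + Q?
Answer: 93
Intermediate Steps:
J(Q) = 2*Q
X(y, O) = -4 + O + y (X(y, O) = (O + y) - 4 = -4 + O + y)
g(m) = -1/2 (g(m) = m/((-2*m)) = m*(-1/(2*m)) = -1/2)
P(L, h) = -1/2 + L*h (P(L, h) = L*h - 1/2 = -1/2 + L*h)
X(-4, J(1))*P(-3, 5) = (-4 + 2*1 - 4)*(-1/2 - 3*5) = (-4 + 2 - 4)*(-1/2 - 15) = -6*(-31/2) = 93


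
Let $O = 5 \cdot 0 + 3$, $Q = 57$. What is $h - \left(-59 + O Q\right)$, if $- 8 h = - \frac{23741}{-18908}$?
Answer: $- \frac{16965309}{151264} \approx -112.16$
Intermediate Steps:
$O = 3$ ($O = 0 + 3 = 3$)
$h = - \frac{23741}{151264}$ ($h = - \frac{\left(-23741\right) \frac{1}{-18908}}{8} = - \frac{\left(-23741\right) \left(- \frac{1}{18908}\right)}{8} = \left(- \frac{1}{8}\right) \frac{23741}{18908} = - \frac{23741}{151264} \approx -0.15695$)
$h - \left(-59 + O Q\right) = - \frac{23741}{151264} - \left(-59 + 3 \cdot 57\right) = - \frac{23741}{151264} - \left(-59 + 171\right) = - \frac{23741}{151264} - 112 = - \frac{16965309}{151264}$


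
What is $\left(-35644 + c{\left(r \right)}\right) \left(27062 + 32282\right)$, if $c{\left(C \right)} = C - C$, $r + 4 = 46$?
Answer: $-2115257536$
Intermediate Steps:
$r = 42$ ($r = -4 + 46 = 42$)
$c{\left(C \right)} = 0$
$\left(-35644 + c{\left(r \right)}\right) \left(27062 + 32282\right) = \left(-35644 + 0\right) \left(27062 + 32282\right) = \left(-35644\right) 59344 = -2115257536$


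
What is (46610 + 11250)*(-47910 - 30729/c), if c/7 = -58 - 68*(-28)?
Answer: -17911250058570/6461 ≈ -2.7722e+9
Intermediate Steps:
c = 12922 (c = 7*(-58 - 68*(-28)) = 7*(-58 + 1904) = 7*1846 = 12922)
(46610 + 11250)*(-47910 - 30729/c) = (46610 + 11250)*(-47910 - 30729/12922) = 57860*(-47910 - 30729*1/12922) = 57860*(-47910 - 30729/12922) = 57860*(-619123749/12922) = -17911250058570/6461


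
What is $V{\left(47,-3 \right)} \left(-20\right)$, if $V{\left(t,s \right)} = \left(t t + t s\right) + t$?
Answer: $-42300$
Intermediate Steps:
$V{\left(t,s \right)} = t + t^{2} + s t$ ($V{\left(t,s \right)} = \left(t^{2} + s t\right) + t = t + t^{2} + s t$)
$V{\left(47,-3 \right)} \left(-20\right) = 47 \left(1 - 3 + 47\right) \left(-20\right) = 47 \cdot 45 \left(-20\right) = 2115 \left(-20\right) = -42300$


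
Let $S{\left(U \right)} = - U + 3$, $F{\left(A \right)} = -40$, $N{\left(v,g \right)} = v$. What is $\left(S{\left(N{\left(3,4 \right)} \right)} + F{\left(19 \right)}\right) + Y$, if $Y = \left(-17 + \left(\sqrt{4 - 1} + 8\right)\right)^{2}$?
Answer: $44 - 18 \sqrt{3} \approx 12.823$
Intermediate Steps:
$S{\left(U \right)} = 3 - U$
$Y = \left(-9 + \sqrt{3}\right)^{2}$ ($Y = \left(-17 + \left(\sqrt{3} + 8\right)\right)^{2} = \left(-17 + \left(8 + \sqrt{3}\right)\right)^{2} = \left(-9 + \sqrt{3}\right)^{2} \approx 52.823$)
$\left(S{\left(N{\left(3,4 \right)} \right)} + F{\left(19 \right)}\right) + Y = \left(\left(3 - 3\right) - 40\right) + \left(9 - \sqrt{3}\right)^{2} = \left(0 - 40\right) + \left(9 - \sqrt{3}\right)^{2} = -40 + \left(9 - \sqrt{3}\right)^{2}$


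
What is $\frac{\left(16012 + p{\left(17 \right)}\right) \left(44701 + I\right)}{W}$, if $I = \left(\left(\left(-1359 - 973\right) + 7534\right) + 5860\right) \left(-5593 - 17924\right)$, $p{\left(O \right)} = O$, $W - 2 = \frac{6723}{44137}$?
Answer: $- \frac{184013709914906469}{94997} \approx -1.937 \cdot 10^{12}$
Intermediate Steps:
$W = \frac{94997}{44137}$ ($W = 2 + \frac{6723}{44137} = \frac{94997}{44137} \approx 2.1523$)
$I = -260145054$ ($I = \left(\left(-2332 + 7534\right) + 5860\right) \left(-23517\right) = \left(5202 + 5860\right) \left(-23517\right) = 11062 \left(-23517\right) = -260145054$)
$\frac{\left(16012 + p{\left(17 \right)}\right) \left(44701 + I\right)}{W} = \frac{\left(16012 + 17\right) \left(44701 - 260145054\right)}{\frac{94997}{44137}} = 16029 \left(-260100353\right) \frac{44137}{94997} = \left(-4169148558237\right) \frac{44137}{94997} = - \frac{184013709914906469}{94997}$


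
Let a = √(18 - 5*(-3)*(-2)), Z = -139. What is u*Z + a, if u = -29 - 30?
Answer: 8201 + 2*I*√3 ≈ 8201.0 + 3.4641*I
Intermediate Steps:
a = 2*I*√3 (a = √(18 + 15*(-2)) = √(18 - 30) = √(-12) = 2*I*√3 ≈ 3.4641*I)
u = -59
u*Z + a = -59*(-139) + 2*I*√3 = 8201 + 2*I*√3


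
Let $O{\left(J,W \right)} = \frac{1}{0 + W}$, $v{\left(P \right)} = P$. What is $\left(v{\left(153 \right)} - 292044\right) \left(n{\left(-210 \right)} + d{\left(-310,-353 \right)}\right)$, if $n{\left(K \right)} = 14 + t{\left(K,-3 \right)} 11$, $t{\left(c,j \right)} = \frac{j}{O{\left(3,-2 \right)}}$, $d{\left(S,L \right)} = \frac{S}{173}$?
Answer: $- \frac{3949285230}{173} \approx -2.2828 \cdot 10^{7}$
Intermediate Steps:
$O{\left(J,W \right)} = \frac{1}{W}$
$d{\left(S,L \right)} = \frac{S}{173}$ ($d{\left(S,L \right)} = S \frac{1}{173} = \frac{S}{173}$)
$t{\left(c,j \right)} = - 2 j$ ($t{\left(c,j \right)} = \frac{j}{\frac{1}{-2}} = \frac{j}{- \frac{1}{2}} = j \left(-2\right) = - 2 j$)
$n{\left(K \right)} = 80$ ($n{\left(K \right)} = 14 + \left(-2\right) \left(-3\right) 11 = 14 + 6 \cdot 11 = 14 + 66 = 80$)
$\left(v{\left(153 \right)} - 292044\right) \left(n{\left(-210 \right)} + d{\left(-310,-353 \right)}\right) = \left(153 - 292044\right) \left(80 + \frac{1}{173} \left(-310\right)\right) = - 291891 \left(80 - \frac{310}{173}\right) = \left(-291891\right) \frac{13530}{173} = - \frac{3949285230}{173}$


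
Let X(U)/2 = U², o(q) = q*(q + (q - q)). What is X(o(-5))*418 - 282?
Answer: 522218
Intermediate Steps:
o(q) = q² (o(q) = q*(q + 0) = q*q = q²)
X(U) = 2*U²
X(o(-5))*418 - 282 = (2*((-5)²)²)*418 - 282 = (2*25²)*418 - 282 = (2*625)*418 - 282 = 1250*418 - 282 = 522500 - 282 = 522218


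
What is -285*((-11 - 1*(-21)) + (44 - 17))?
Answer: -10545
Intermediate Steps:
-285*((-11 - 1*(-21)) + (44 - 17)) = -285*((-11 + 21) + 27) = -285*(10 + 27) = -285*37 = -10545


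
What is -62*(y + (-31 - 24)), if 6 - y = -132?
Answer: -5146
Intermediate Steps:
y = 138 (y = 6 - 1*(-132) = 6 + 132 = 138)
-62*(y + (-31 - 24)) = -62*(138 + (-31 - 24)) = -62*(138 - 55) = -62*83 = -5146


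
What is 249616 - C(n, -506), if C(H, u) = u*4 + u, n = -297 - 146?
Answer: 252146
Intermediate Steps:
n = -443
C(H, u) = 5*u (C(H, u) = 4*u + u = 5*u)
249616 - C(n, -506) = 249616 - 5*(-506) = 249616 - 1*(-2530) = 249616 + 2530 = 252146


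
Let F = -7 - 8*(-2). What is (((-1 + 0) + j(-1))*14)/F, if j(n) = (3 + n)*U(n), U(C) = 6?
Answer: 154/9 ≈ 17.111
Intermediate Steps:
j(n) = 18 + 6*n (j(n) = (3 + n)*6 = 18 + 6*n)
F = 9 (F = -7 + 16 = 9)
(((-1 + 0) + j(-1))*14)/F = (((-1 + 0) + (18 + 6*(-1)))*14)/9 = ((-1 + (18 - 6))*14)*(1/9) = ((-1 + 12)*14)*(1/9) = (11*14)*(1/9) = 154*(1/9) = 154/9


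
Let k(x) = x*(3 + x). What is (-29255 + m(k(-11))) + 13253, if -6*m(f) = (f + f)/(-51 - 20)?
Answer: -3408338/213 ≈ -16002.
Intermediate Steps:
m(f) = f/213 (m(f) = -(f + f)/(6*(-51 - 20)) = -2*f/(6*(-71)) = -2*f*(-1)/(6*71) = -(-1)*f/213 = f/213)
(-29255 + m(k(-11))) + 13253 = (-29255 + (-11*(3 - 11))/213) + 13253 = (-29255 + (-11*(-8))/213) + 13253 = (-29255 + (1/213)*88) + 13253 = (-29255 + 88/213) + 13253 = -6231227/213 + 13253 = -3408338/213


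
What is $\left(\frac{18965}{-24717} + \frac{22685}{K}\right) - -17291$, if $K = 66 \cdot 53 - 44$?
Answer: $\frac{134242855343}{7761138} \approx 17297.0$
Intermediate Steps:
$K = 3454$ ($K = 3498 - 44 = 3454$)
$\left(\frac{18965}{-24717} + \frac{22685}{K}\right) - -17291 = \left(\frac{18965}{-24717} + \frac{22685}{3454}\right) - -17291 = \left(18965 \left(- \frac{1}{24717}\right) + 22685 \cdot \frac{1}{3454}\right) + 17291 = \left(- \frac{18965}{24717} + \frac{22685}{3454}\right) + 17291 = \frac{45018185}{7761138} + 17291 = \frac{134242855343}{7761138}$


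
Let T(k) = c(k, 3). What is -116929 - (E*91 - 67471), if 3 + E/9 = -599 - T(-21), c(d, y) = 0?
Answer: 443580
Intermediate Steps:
T(k) = 0
E = -5418 (E = -27 + 9*(-599 - 1*0) = -27 + 9*(-599 + 0) = -27 + 9*(-599) = -27 - 5391 = -5418)
-116929 - (E*91 - 67471) = -116929 - (-5418*91 - 67471) = -116929 - (-493038 - 67471) = -116929 - 1*(-560509) = -116929 + 560509 = 443580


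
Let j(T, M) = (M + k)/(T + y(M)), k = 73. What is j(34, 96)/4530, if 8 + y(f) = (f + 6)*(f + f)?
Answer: 169/88833300 ≈ 1.9024e-6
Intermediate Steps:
y(f) = -8 + 2*f*(6 + f) (y(f) = -8 + (f + 6)*(f + f) = -8 + (6 + f)*(2*f) = -8 + 2*f*(6 + f))
j(T, M) = (73 + M)/(-8 + T + 2*M² + 12*M) (j(T, M) = (M + 73)/(T + (-8 + 2*M² + 12*M)) = (73 + M)/(-8 + T + 2*M² + 12*M))
j(34, 96)/4530 = ((73 + 96)/(-8 + 34 + 2*96² + 12*96))/4530 = (169/(-8 + 34 + 2*9216 + 1152))*(1/4530) = (169/(-8 + 34 + 18432 + 1152))*(1/4530) = (169/19610)*(1/4530) = 169/88833300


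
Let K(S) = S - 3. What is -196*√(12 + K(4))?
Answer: -196*√13 ≈ -706.69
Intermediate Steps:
K(S) = -3 + S
-196*√(12 + K(4)) = -196*√(12 + (-3 + 4)) = -196*√(12 + 1) = -196*√13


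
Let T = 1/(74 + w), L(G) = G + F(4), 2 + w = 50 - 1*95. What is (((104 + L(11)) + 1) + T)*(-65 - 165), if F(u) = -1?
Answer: -714380/27 ≈ -26459.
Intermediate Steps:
w = -47 (w = -2 + (50 - 1*95) = -2 + (50 - 95) = -2 - 45 = -47)
L(G) = -1 + G (L(G) = G - 1 = -1 + G)
T = 1/27 (T = 1/(74 - 47) = 1/27 ≈ 0.037037)
(((104 + L(11)) + 1) + T)*(-65 - 165) = (((104 + (-1 + 11)) + 1) + 1/27)*(-65 - 165) = (((104 + 10) + 1) + 1/27)*(-230) = ((114 + 1) + 1/27)*(-230) = (115 + 1/27)*(-230) = (3106/27)*(-230) = -714380/27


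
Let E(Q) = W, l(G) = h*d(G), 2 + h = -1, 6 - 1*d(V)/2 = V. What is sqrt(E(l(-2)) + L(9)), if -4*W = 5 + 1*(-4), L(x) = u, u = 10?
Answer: sqrt(39)/2 ≈ 3.1225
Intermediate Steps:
d(V) = 12 - 2*V
L(x) = 10
h = -3 (h = -2 - 1 = -3)
l(G) = -36 + 6*G (l(G) = -3*(12 - 2*G) = -36 + 6*G)
W = -1/4 (W = -(5 + 1*(-4))/4 = -(5 - 4)/4 = -1/4*1 = -1/4 ≈ -0.25000)
E(Q) = -1/4
sqrt(E(l(-2)) + L(9)) = sqrt(-1/4 + 10) = sqrt(39/4) = sqrt(39)/2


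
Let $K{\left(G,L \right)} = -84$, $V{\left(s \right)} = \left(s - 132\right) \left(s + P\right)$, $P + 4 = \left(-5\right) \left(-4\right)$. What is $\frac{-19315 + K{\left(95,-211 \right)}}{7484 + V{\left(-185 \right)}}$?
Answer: $- \frac{19399}{61057} \approx -0.31772$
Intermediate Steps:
$P = 16$ ($P = -4 - -20 = -4 + 20 = 16$)
$V{\left(s \right)} = \left(-132 + s\right) \left(16 + s\right)$ ($V{\left(s \right)} = \left(s - 132\right) \left(s + 16\right) = \left(-132 + s\right) \left(16 + s\right)$)
$\frac{-19315 + K{\left(95,-211 \right)}}{7484 + V{\left(-185 \right)}} = \frac{-19315 - 84}{7484 - \left(-19348 - 34225\right)} = - \frac{19399}{7484 + \left(-2112 + 34225 + 21460\right)} = - \frac{19399}{7484 + 53573} = - \frac{19399}{61057}$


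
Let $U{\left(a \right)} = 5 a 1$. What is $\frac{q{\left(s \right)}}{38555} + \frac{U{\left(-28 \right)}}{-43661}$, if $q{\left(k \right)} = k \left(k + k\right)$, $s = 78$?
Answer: $\frac{536664748}{1683349855} \approx 0.31881$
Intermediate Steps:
$q{\left(k \right)} = 2 k^{2}$ ($q{\left(k \right)} = k 2 k = 2 k^{2}$)
$U{\left(a \right)} = 5 a$
$\frac{q{\left(s \right)}}{38555} + \frac{U{\left(-28 \right)}}{-43661} = \frac{2 \cdot 78^{2}}{38555} + \frac{5 \left(-28\right)}{-43661} = 2 \cdot 6084 \cdot \frac{1}{38555} - - \frac{140}{43661} = 12168 \cdot \frac{1}{38555} + \frac{140}{43661} = \frac{12168}{38555} + \frac{140}{43661} = \frac{536664748}{1683349855}$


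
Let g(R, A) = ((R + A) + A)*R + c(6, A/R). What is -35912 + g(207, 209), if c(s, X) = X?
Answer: 19347050/207 ≈ 93464.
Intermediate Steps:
g(R, A) = A/R + R*(R + 2*A) (g(R, A) = ((R + A) + A)*R + A/R = ((A + R) + A)*R + A/R = (R + 2*A)*R + A/R = R*(R + 2*A) + A/R = A/R + R*(R + 2*A))
-35912 + g(207, 209) = -35912 + (209 + 207²*(207 + 2*209))/207 = -35912 + (209 + 42849*(207 + 418))/207 = -35912 + (209 + 42849*625)/207 = -35912 + (209 + 26780625)/207 = -35912 + (1/207)*26780834 = -35912 + 26780834/207 = 19347050/207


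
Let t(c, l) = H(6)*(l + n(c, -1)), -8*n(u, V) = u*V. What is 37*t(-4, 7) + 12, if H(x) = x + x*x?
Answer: 10113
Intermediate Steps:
n(u, V) = -V*u/8 (n(u, V) = -u*V/8 = -V*u/8)
H(x) = x + x²
t(c, l) = 42*l + 21*c/4 (t(c, l) = (6*(1 + 6))*(l - ⅛*(-1)*c) = (6*7)*(l + c/8) = 42*(l + c/8) = 42*l + 21*c/4)
37*t(-4, 7) + 12 = 37*(42*7 + (21/4)*(-4)) + 12 = 37*(294 - 21) + 12 = 37*273 + 12 = 10101 + 12 = 10113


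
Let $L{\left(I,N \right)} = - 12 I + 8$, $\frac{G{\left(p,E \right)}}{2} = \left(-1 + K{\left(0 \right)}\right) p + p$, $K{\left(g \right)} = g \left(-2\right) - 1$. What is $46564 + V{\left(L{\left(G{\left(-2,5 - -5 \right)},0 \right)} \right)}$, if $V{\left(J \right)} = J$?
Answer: $46524$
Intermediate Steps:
$K{\left(g \right)} = -1 - 2 g$ ($K{\left(g \right)} = - 2 g - 1 = -1 - 2 g$)
$G{\left(p,E \right)} = - 2 p$ ($G{\left(p,E \right)} = 2 \left(\left(-1 - 1\right) p + p\right) = 2 \left(- 2 p + p\right) = 2 \left(- p\right) = - 2 p$)
$L{\left(I,N \right)} = 8 - 12 I$
$46564 + V{\left(L{\left(G{\left(-2,5 - -5 \right)},0 \right)} \right)} = 46564 + \left(8 - 12 \left(\left(-2\right) \left(-2\right)\right)\right) = 46564 + \left(8 - 48\right) = 46564 - 40 = 46524$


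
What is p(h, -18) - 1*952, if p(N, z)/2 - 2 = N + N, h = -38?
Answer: -1100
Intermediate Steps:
p(N, z) = 4 + 4*N (p(N, z) = 4 + 2*(N + N) = 4 + 2*(2*N) = 4 + 4*N)
p(h, -18) - 1*952 = (4 + 4*(-38)) - 1*952 = (4 - 152) - 952 = -148 - 952 = -1100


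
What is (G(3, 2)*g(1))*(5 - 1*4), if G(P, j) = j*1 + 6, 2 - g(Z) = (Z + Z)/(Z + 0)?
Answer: 0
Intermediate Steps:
g(Z) = 0 (g(Z) = 2 - (Z + Z)/(Z + 0) = 2 - 2*Z/Z = 2 - 1*2 = 2 - 2 = 0)
G(P, j) = 6 + j (G(P, j) = j + 6 = 6 + j)
(G(3, 2)*g(1))*(5 - 1*4) = ((6 + 2)*0)*(5 - 1*4) = (8*0)*(5 - 4) = 0*1 = 0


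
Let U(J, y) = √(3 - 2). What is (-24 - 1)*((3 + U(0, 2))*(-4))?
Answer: 400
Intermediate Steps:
U(J, y) = 1 (U(J, y) = √1 = 1)
(-24 - 1)*((3 + U(0, 2))*(-4)) = (-24 - 1)*((3 + 1)*(-4)) = -100*(-4) = -25*(-16) = 400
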